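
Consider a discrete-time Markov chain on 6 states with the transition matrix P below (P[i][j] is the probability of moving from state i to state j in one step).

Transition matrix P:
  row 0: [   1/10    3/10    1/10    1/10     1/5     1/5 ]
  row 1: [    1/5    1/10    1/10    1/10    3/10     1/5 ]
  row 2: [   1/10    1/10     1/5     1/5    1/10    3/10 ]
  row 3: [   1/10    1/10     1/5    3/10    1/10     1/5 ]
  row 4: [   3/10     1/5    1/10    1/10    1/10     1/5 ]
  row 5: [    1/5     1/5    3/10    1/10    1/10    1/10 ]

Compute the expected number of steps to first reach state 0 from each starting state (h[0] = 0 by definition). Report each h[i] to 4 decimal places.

First-step conditioning: h[0] = 0; for i ≠ 0, h[i] = 1 + Σ_k P[i][k]·h[k].
  h[1] = 1 + 1/10·h[1] + 1/10·h[2] + 1/10·h[3] + 3/10·h[4] + 1/5·h[5]
  h[2] = 1 + 1/10·h[1] + 1/5·h[2] + 1/5·h[3] + 1/10·h[4] + 3/10·h[5]
  h[3] = 1 + 1/10·h[1] + 1/5·h[2] + 3/10·h[3] + 1/10·h[4] + 1/5·h[5]
  h[4] = 1 + 1/5·h[1] + 1/10·h[2] + 1/10·h[3] + 1/10·h[4] + 1/5·h[5]
  h[5] = 1 + 1/5·h[1] + 3/10·h[2] + 1/10·h[3] + 1/10·h[4] + 1/10·h[5]
Solving the 5×5 linear system over states ≠ 0 gives exactly h = [0, 91800/16951, 9620/1541, 106940/16951, 7650/1541, 95740/16951] (h[0] = 0 is the target).

h = [0.0000, 5.4156, 6.2427, 6.3088, 4.9643, 5.6480]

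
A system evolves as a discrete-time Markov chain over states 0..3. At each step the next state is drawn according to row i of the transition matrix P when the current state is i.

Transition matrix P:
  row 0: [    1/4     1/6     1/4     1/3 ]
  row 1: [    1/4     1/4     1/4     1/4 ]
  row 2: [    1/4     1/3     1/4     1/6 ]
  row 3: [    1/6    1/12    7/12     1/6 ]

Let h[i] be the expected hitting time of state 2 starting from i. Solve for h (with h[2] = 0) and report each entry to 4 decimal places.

First-step conditioning: h[2] = 0; for i ≠ 2, h[i] = 1 + Σ_k P[i][k]·h[k].
  h[0] = 1 + 1/4·h[0] + 1/6·h[1] + 1/3·h[3]
  h[1] = 1 + 1/4·h[0] + 1/4·h[1] + 1/4·h[3]
  h[3] = 1 + 1/6·h[0] + 1/12·h[1] + 1/6·h[3]
Solving the 3×3 linear system over states ≠ 2 gives exactly h = [612/209, 628/209, 0, 436/209] (h[2] = 0 is the target).

h = [2.9282, 3.0048, 0.0000, 2.0861]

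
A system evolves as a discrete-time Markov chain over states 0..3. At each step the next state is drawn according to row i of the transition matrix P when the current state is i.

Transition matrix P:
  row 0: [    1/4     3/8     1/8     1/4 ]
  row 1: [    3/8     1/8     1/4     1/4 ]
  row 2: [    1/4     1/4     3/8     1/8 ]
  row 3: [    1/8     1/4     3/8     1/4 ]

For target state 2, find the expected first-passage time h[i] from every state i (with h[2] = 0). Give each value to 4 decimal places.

First-step conditioning: h[2] = 0; for i ≠ 2, h[i] = 1 + Σ_k P[i][k]·h[k].
  h[0] = 1 + 1/4·h[0] + 3/8·h[1] + 1/4·h[3]
  h[1] = 1 + 3/8·h[0] + 1/8·h[1] + 1/4·h[3]
  h[3] = 1 + 1/8·h[0] + 1/4·h[1] + 1/4·h[3]
Solving the 3×3 linear system over states ≠ 2 gives exactly h = [320/71, 288/71, 0, 244/71] (h[2] = 0 is the target).

h = [4.5070, 4.0563, 0.0000, 3.4366]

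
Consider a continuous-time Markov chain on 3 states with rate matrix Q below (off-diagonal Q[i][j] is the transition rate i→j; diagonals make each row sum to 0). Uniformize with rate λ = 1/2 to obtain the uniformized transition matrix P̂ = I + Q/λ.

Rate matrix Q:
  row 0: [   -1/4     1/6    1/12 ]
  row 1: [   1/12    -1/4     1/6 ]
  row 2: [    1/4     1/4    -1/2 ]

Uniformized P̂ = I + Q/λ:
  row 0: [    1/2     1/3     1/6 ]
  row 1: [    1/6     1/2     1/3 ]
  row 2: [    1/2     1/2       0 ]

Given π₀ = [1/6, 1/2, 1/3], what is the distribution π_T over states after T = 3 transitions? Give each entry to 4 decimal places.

π = [0.3519, 0.4429, 0.2052]

t=0: π = [0.1667, 0.5000, 0.3333]
t=1: π = [0.3333, 0.4722, 0.1944]
t=2: π = [0.3426, 0.4444, 0.2130]
t=3: π = [0.3519, 0.4429, 0.2052]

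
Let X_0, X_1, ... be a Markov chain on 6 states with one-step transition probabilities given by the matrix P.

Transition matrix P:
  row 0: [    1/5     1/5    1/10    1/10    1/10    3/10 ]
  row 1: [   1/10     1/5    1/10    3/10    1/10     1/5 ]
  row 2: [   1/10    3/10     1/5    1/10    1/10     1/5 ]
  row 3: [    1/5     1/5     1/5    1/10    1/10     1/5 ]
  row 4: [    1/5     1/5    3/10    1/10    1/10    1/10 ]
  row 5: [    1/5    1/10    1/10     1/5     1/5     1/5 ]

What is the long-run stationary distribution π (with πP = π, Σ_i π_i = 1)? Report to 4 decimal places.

Balance equations π_j = Σ_i π_i·P[i][j]:
  π_0 = 1/5·π_0 + 1/10·π_1 + 1/10·π_2 + 1/5·π_3 + 1/5·π_4 + 1/5·π_5
  π_1 = 1/5·π_0 + 1/5·π_1 + 3/10·π_2 + 1/5·π_3 + 1/5·π_4 + 1/10·π_5
  π_2 = 1/10·π_0 + 1/10·π_1 + 1/5·π_2 + 1/5·π_3 + 3/10·π_4 + 1/10·π_5
  π_3 = 1/10·π_0 + 3/10·π_1 + 1/10·π_2 + 1/10·π_3 + 1/10·π_4 + 1/5·π_5
  π_4 = 1/10·π_0 + 1/10·π_1 + 1/10·π_2 + 1/10·π_3 + 1/10·π_4 + 1/5·π_5
  normalize: π_0 + π_1 + π_2 + π_3 + π_4 + π_5 = 1
Solving the linear system gives exactly π = [1661/10071, 655/3357, 1567/10071, 1606/10071, 1213/10071, 2059/10071].

π = [0.1649, 0.1951, 0.1556, 0.1595, 0.1204, 0.2044]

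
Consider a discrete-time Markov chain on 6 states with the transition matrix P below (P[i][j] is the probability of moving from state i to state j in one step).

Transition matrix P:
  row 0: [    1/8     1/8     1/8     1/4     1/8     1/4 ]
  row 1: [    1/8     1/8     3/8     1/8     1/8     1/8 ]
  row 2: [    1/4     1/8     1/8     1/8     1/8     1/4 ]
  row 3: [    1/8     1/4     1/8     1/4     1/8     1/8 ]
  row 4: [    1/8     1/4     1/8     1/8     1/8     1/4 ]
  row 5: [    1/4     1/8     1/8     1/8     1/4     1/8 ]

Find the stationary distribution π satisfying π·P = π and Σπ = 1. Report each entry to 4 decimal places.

π = [0.1689, 0.1644, 0.1661, 0.1670, 0.1482, 0.1854]

Balance equations π_j = Σ_i π_i·P[i][j]:
  π_0 = 1/8·π_0 + 1/8·π_1 + 1/4·π_2 + 1/8·π_3 + 1/8·π_4 + 1/4·π_5
  π_1 = 1/8·π_0 + 1/8·π_1 + 1/8·π_2 + 1/4·π_3 + 1/4·π_4 + 1/8·π_5
  π_2 = 1/8·π_0 + 3/8·π_1 + 1/8·π_2 + 1/8·π_3 + 1/8·π_4 + 1/8·π_5
  π_3 = 1/4·π_0 + 1/8·π_1 + 1/8·π_2 + 1/4·π_3 + 1/8·π_4 + 1/8·π_5
  π_4 = 1/8·π_0 + 1/8·π_1 + 1/8·π_2 + 1/8·π_3 + 1/8·π_4 + 1/4·π_5
  normalize: π_0 + π_1 + π_2 + π_3 + π_4 + π_5 = 1
Solving the linear system gives exactly π = [2083/12330, 2027/12330, 1024/6165, 2059/12330, 203/1370, 127/685].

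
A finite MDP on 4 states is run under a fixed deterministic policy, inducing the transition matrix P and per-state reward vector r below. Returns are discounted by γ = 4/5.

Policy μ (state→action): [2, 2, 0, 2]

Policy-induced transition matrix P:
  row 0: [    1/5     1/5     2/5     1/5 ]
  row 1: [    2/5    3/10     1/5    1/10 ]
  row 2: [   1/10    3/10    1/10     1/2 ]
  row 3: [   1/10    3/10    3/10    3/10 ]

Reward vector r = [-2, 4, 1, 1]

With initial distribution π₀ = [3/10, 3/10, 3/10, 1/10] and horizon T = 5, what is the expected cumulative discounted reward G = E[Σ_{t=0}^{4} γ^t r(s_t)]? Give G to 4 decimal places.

t=0: π = [0.3000, 0.3000, 0.3000, 0.1000], E[r] = 1.0000, γ^t·E[r] = 1.000000, running G = 1.000000
t=1: π = [0.2200, 0.2700, 0.2400, 0.2700], E[r] = 1.1500, γ^t·E[r] = 0.920000, running G = 1.920000
t=2: π = [0.2030, 0.2780, 0.2470, 0.2720], E[r] = 1.2250, γ^t·E[r] = 0.784000, running G = 2.704000
t=3: π = [0.2037, 0.2797, 0.2431, 0.2735], E[r] = 1.2280, γ^t·E[r] = 0.628736, running G = 3.332736
t=4: π = [0.2043, 0.2796, 0.2438, 0.2723], E[r] = 1.2261, γ^t·E[r] = 0.502190, running G = 3.834926

G = 3.8349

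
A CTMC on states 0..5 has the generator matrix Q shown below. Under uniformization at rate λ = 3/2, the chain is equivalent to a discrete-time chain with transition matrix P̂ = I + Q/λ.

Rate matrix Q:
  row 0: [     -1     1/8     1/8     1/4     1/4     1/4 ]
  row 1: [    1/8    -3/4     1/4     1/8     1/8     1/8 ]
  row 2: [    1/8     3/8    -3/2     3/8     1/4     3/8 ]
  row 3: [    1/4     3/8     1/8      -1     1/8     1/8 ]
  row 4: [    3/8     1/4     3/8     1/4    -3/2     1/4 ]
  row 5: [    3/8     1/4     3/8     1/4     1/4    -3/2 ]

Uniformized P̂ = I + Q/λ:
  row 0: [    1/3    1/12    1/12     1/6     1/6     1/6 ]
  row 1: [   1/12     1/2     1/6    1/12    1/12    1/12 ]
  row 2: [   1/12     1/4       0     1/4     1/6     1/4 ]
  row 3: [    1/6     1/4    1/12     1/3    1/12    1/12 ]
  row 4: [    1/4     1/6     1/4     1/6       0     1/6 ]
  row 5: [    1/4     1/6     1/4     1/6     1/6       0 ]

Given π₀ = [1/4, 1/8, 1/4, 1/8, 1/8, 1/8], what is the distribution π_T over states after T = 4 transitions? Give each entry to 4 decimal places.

t=0: π = [0.2500, 0.1250, 0.2500, 0.1250, 0.1250, 0.1250]
t=1: π = [0.1979, 0.2188, 0.1146, 0.1979, 0.1250, 0.1458]
t=2: π = [0.1944, 0.2491, 0.1372, 0.1910, 0.1111, 0.1172]
t=3: π = [0.1859, 0.2609, 0.1307, 0.1892, 0.1115, 0.1219]
t=4: π = [0.1845, 0.2648, 0.1331, 0.1873, 0.1106, 0.1197]

π = [0.1845, 0.2648, 0.1331, 0.1873, 0.1106, 0.1197]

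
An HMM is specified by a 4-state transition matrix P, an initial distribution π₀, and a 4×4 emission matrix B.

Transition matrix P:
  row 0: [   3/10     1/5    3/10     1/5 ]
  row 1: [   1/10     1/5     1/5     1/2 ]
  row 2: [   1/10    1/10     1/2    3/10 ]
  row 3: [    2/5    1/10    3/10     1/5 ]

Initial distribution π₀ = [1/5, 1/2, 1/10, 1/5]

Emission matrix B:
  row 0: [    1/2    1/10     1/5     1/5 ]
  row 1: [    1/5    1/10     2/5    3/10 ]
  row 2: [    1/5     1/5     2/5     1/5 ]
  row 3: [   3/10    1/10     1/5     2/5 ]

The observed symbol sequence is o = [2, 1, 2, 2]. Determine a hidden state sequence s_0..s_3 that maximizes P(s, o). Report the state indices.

path = [1, 2, 2, 2]

t=0: δ = [4.000e-02, 2.000e-01, 4.000e-02, 4.000e-02]  (obs o_0=2)
t=1: δ = [2.000e-03, 4.000e-03, 8.000e-03, 1.000e-02]  ψ = [1, 1, 1, 1]  (obs o_1=1)
t=2: δ = [8.000e-04, 4.000e-04, 1.600e-03, 4.800e-04]  ψ = [3, 3, 2, 2]  (obs o_2=2)
t=3: δ = [4.800e-05, 6.400e-05, 3.200e-04, 9.600e-05]  ψ = [0, 0, 2, 2]  (obs o_3=2)
backtrack: best end state = 2; path = [1, 2, 2, 2]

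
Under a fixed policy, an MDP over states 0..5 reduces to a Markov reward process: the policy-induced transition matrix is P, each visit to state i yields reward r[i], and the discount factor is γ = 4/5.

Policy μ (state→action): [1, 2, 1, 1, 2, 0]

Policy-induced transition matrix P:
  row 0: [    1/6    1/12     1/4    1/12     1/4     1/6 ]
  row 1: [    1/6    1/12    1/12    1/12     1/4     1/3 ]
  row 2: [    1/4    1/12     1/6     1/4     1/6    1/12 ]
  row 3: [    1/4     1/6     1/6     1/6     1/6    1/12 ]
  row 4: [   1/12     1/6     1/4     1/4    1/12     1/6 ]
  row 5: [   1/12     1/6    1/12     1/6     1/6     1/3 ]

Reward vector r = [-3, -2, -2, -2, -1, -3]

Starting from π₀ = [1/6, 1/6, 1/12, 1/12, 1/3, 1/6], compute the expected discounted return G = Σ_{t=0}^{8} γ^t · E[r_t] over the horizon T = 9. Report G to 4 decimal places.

t=0: π = [0.1667, 0.1667, 0.0833, 0.0833, 0.3333, 0.1667], E[r] = -2.0000, γ^t·E[r] = -2.000000, running G = -2.000000
t=1: π = [0.1389, 0.1319, 0.1806, 0.1736, 0.1667, 0.2083], E[r] = -2.1806, γ^t·E[r] = -1.744444, running G = -3.744444
t=2: π = [0.1649, 0.1291, 0.1638, 0.1730, 0.1753, 0.1939], E[r] = -2.1834, γ^t·E[r] = -1.397407, running G = -5.141852
t=3: π = [0.1640, 0.1285, 0.1681, 0.1704, 0.1766, 0.1924], E[r] = -2.1798, γ^t·E[r] = -1.116074, running G = -6.257926
t=4: π = [0.1641, 0.1283, 0.1683, 0.1710, 0.1763, 0.1919], E[r] = -2.1797, γ^t·E[r] = -0.892825, running G = -7.150751
t=5: π = [0.1643, 0.1283, 0.1684, 0.1710, 0.1763, 0.1918], E[r] = -2.1797, γ^t·E[r] = -0.714236, running G = -7.864986
t=6: π = [0.1643, 0.1283, 0.1684, 0.1710, 0.1763, 0.1917], E[r] = -2.1796, γ^t·E[r] = -0.571382, running G = -8.436368
t=7: π = [0.1643, 0.1283, 0.1684, 0.1710, 0.1763, 0.1917], E[r] = -2.1796, γ^t·E[r] = -0.457104, running G = -8.893472
t=8: π = [0.1643, 0.1283, 0.1684, 0.1710, 0.1763, 0.1917], E[r] = -2.1796, γ^t·E[r] = -0.365683, running G = -9.259156

G = -9.2592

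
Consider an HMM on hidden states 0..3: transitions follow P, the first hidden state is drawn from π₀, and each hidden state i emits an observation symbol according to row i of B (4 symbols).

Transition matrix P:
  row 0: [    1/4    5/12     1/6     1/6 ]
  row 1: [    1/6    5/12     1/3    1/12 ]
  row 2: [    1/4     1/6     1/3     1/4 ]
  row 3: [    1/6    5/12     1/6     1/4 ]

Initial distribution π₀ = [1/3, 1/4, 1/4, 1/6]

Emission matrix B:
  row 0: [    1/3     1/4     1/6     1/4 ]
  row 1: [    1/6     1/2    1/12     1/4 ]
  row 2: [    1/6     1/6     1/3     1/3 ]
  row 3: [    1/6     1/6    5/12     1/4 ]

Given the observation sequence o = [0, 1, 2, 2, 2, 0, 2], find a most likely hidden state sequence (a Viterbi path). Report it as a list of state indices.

path = [0, 1, 2, 2, 3, 1, 2]

t=0: δ = [1.111e-01, 4.167e-02, 4.167e-02, 2.778e-02]  (obs o_0=0)
t=1: δ = [6.944e-03, 2.315e-02, 3.086e-03, 3.086e-03]  ψ = [0, 0, 0, 0]  (obs o_1=1)
t=2: δ = [6.430e-04, 8.038e-04, 2.572e-03, 8.038e-04]  ψ = [1, 1, 1, 1]  (obs o_2=2)
t=3: δ = [1.072e-04, 3.572e-05, 2.858e-04, 2.679e-04]  ψ = [2, 2, 2, 2]  (obs o_3=2)
t=4: δ = [1.191e-05, 9.303e-06, 3.175e-05, 2.977e-05]  ψ = [2, 3, 2, 2]  (obs o_4=2)
t=5: δ = [2.646e-06, 2.067e-06, 1.764e-06, 1.323e-06]  ψ = [2, 3, 2, 2]  (obs o_5=0)
t=6: δ = [1.103e-07, 9.188e-08, 2.297e-07, 1.838e-07]  ψ = [0, 0, 1, 0]  (obs o_6=2)
backtrack: best end state = 2; path = [0, 1, 2, 2, 3, 1, 2]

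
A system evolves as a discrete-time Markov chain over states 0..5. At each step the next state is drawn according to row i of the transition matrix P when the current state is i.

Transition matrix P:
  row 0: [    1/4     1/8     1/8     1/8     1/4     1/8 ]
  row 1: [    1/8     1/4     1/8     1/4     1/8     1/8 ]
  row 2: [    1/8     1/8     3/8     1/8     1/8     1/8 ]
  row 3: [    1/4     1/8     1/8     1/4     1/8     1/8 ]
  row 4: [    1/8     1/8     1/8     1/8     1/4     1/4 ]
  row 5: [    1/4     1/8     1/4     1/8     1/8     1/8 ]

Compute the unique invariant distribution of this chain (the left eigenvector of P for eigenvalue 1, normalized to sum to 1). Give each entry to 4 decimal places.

Balance equations π_j = Σ_i π_i·P[i][j]:
  π_0 = 1/4·π_0 + 1/8·π_1 + 1/8·π_2 + 1/4·π_3 + 1/8·π_4 + 1/4·π_5
  π_1 = 1/8·π_0 + 1/4·π_1 + 1/8·π_2 + 1/8·π_3 + 1/8·π_4 + 1/8·π_5
  π_2 = 1/8·π_0 + 1/8·π_1 + 3/8·π_2 + 1/8·π_3 + 1/8·π_4 + 1/4·π_5
  π_3 = 1/8·π_0 + 1/4·π_1 + 1/8·π_2 + 1/4·π_3 + 1/8·π_4 + 1/8·π_5
  π_4 = 1/4·π_0 + 1/8·π_1 + 1/8·π_2 + 1/8·π_3 + 1/4·π_4 + 1/8·π_5
  normalize: π_0 + π_1 + π_2 + π_3 + π_4 + π_5 = 1
Solving the linear system gives exactly π = [512/2737, 1/7, 3660/19159, 8/49, 3249/19159, 2801/19159].

π = [0.1871, 0.1429, 0.1910, 0.1633, 0.1696, 0.1462]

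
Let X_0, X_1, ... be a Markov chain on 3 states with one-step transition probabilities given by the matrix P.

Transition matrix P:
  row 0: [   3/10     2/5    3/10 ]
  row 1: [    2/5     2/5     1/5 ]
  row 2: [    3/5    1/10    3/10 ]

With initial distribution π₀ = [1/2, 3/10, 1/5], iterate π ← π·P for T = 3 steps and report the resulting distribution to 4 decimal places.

π = [0.4117, 0.3202, 0.2681]

t=0: π = [0.5000, 0.3000, 0.2000]
t=1: π = [0.3900, 0.3400, 0.2700]
t=2: π = [0.4150, 0.3190, 0.2660]
t=3: π = [0.4117, 0.3202, 0.2681]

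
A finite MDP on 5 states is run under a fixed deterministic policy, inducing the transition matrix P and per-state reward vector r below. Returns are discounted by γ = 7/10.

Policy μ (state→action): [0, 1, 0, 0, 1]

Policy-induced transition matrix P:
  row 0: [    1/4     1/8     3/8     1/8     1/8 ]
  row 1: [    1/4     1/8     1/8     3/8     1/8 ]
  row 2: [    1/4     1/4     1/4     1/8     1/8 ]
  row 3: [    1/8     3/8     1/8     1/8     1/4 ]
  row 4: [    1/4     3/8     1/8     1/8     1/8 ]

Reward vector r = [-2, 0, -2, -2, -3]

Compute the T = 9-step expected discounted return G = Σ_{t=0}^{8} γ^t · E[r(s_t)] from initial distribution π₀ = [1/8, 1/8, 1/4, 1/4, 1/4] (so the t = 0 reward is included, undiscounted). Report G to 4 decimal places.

t=0: π = [0.1250, 0.1250, 0.2500, 0.2500, 0.2500], E[r] = -2.0000, γ^t·E[r] = -2.000000, running G = -2.000000
t=1: π = [0.2188, 0.2813, 0.1875, 0.1563, 0.1563], E[r] = -1.5938, γ^t·E[r] = -1.115625, running G = -3.115625
t=2: π = [0.2305, 0.2266, 0.2031, 0.1953, 0.1445], E[r] = -1.6914, γ^t·E[r] = -0.828789, running G = -3.944414
t=3: π = [0.2256, 0.2354, 0.2080, 0.1816, 0.1494], E[r] = -1.6787, γ^t·E[r] = -0.575798, running G = -4.520212
t=4: π = [0.2273, 0.2338, 0.2074, 0.1838, 0.1477], E[r] = -1.6802, γ^t·E[r] = -0.403410, running G = -4.923622
t=5: π = [0.2270, 0.2338, 0.2077, 0.1834, 0.1480], E[r] = -1.6804, γ^t·E[r] = -0.282418, running G = -5.206040
t=6: π = [0.2271, 0.2338, 0.2077, 0.1835, 0.1479], E[r] = -1.6803, γ^t·E[r] = -0.197684, running G = -5.403724
t=7: π = [0.2271, 0.2338, 0.2077, 0.1835, 0.1479], E[r] = -1.6803, γ^t·E[r] = -0.138381, running G = -5.542104
t=8: π = [0.2271, 0.2338, 0.2077, 0.1835, 0.1479], E[r] = -1.6803, γ^t·E[r] = -0.096866, running G = -5.638971

G = -5.6390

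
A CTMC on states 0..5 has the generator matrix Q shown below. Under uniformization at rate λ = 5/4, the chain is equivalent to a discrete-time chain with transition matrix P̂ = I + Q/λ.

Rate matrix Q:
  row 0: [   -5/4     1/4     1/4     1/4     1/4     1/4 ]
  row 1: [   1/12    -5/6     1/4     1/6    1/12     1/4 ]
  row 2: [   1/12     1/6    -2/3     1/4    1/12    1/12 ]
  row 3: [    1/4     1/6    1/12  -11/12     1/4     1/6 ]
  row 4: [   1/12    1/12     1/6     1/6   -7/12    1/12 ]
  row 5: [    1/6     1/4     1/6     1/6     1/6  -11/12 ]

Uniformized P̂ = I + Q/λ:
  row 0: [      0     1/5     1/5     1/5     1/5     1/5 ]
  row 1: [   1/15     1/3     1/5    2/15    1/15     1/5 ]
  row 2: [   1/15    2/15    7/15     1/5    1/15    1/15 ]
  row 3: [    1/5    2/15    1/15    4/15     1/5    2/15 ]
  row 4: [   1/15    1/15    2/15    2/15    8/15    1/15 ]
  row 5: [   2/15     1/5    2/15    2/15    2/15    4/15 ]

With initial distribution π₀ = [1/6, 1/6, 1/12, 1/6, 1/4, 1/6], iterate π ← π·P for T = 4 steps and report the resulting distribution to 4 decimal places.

π = [0.0934, 0.1682, 0.2073, 0.1766, 0.2129, 0.1416]

t=0: π = [0.1667, 0.1667, 0.0833, 0.1667, 0.2500, 0.1667]
t=1: π = [0.0889, 0.1722, 0.1722, 0.1722, 0.2389, 0.1556]
t=2: π = [0.0941, 0.1681, 0.1967, 0.1737, 0.2233, 0.1441]
t=3: π = [0.0932, 0.1680, 0.2048, 0.1759, 0.2162, 0.1420]
t=4: π = [0.0934, 0.1682, 0.2073, 0.1766, 0.2129, 0.1416]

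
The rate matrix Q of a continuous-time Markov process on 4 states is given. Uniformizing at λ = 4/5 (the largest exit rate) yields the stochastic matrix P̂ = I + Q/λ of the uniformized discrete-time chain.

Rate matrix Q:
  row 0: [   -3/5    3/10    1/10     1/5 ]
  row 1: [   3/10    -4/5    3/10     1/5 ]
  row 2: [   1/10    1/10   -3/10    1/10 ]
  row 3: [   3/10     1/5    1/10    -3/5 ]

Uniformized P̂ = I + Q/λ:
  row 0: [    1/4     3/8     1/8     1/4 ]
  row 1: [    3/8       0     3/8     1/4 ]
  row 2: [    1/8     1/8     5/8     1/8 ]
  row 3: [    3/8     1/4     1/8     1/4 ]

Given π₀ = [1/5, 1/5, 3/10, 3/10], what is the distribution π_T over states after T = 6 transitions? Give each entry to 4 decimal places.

t=0: π = [0.2000, 0.2000, 0.3000, 0.3000]
t=1: π = [0.2750, 0.1875, 0.3250, 0.2125]
t=2: π = [0.2594, 0.1969, 0.3344, 0.2094]
t=3: π = [0.2590, 0.1914, 0.3414, 0.2082]
t=4: π = [0.2573, 0.1918, 0.3436, 0.2073]
t=5: π = [0.2570, 0.1913, 0.3447, 0.2071]
t=6: π = [0.2567, 0.1912, 0.3452, 0.2069]

π = [0.2567, 0.1912, 0.3452, 0.2069]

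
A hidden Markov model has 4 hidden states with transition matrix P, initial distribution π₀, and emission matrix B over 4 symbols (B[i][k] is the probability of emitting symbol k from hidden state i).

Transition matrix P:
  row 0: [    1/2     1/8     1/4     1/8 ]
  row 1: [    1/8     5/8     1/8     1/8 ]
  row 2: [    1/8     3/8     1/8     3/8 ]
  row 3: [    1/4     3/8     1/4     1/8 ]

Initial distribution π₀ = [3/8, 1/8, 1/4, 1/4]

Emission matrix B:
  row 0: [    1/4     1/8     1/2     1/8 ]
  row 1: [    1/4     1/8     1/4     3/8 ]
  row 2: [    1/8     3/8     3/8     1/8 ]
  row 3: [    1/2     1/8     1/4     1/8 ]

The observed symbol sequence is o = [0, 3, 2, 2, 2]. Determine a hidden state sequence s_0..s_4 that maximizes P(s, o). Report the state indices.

t=0: δ = [9.375e-02, 3.125e-02, 3.125e-02, 1.250e-01]  (obs o_0=0)
t=1: δ = [5.859e-03, 1.758e-02, 3.906e-03, 1.953e-03]  ψ = [0, 3, 3, 3]  (obs o_1=3)
t=2: δ = [1.465e-03, 2.747e-03, 8.240e-04, 5.493e-04]  ψ = [0, 1, 1, 1]  (obs o_2=2)
t=3: δ = [3.662e-04, 4.292e-04, 1.373e-04, 8.583e-05]  ψ = [0, 1, 0, 1]  (obs o_3=2)
t=4: δ = [9.155e-05, 6.706e-05, 3.433e-05, 1.341e-05]  ψ = [0, 1, 0, 1]  (obs o_4=2)
backtrack: best end state = 0; path = [0, 0, 0, 0, 0]

path = [0, 0, 0, 0, 0]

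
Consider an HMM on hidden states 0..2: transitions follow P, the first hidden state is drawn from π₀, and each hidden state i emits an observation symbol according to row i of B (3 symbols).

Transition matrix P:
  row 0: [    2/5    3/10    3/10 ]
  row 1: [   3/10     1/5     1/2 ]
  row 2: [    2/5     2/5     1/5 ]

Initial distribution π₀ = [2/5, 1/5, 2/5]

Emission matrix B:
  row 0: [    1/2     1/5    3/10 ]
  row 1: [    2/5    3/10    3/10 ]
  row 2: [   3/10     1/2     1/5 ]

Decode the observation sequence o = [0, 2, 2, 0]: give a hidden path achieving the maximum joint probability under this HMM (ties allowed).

path = [0, 0, 0, 0]

t=0: δ = [2.000e-01, 8.000e-02, 1.200e-01]  (obs o_0=0)
t=1: δ = [2.400e-02, 1.800e-02, 1.200e-02]  ψ = [0, 0, 0]  (obs o_1=2)
t=2: δ = [2.880e-03, 2.160e-03, 1.800e-03]  ψ = [0, 0, 1]  (obs o_2=2)
t=3: δ = [5.760e-04, 3.456e-04, 3.240e-04]  ψ = [0, 0, 1]  (obs o_3=0)
backtrack: best end state = 0; path = [0, 0, 0, 0]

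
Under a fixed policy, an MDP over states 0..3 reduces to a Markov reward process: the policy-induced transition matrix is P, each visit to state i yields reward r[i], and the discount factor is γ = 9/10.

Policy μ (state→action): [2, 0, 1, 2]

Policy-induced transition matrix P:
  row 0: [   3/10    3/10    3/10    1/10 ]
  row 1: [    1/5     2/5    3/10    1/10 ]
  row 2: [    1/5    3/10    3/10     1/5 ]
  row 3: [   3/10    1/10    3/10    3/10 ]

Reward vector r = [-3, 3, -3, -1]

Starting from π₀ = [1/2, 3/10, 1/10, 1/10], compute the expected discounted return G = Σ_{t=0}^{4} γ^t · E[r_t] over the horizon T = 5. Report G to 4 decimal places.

t=0: π = [0.5000, 0.3000, 0.1000, 0.1000], E[r] = -1.0000, γ^t·E[r] = -1.000000, running G = -1.000000
t=1: π = [0.2600, 0.3100, 0.3000, 0.1300], E[r] = -0.8800, γ^t·E[r] = -0.792000, running G = -1.792000
t=2: π = [0.2390, 0.3050, 0.3000, 0.1560], E[r] = -0.8580, γ^t·E[r] = -0.694980, running G = -2.486980
t=3: π = [0.2395, 0.2993, 0.3000, 0.1612], E[r] = -0.8818, γ^t·E[r] = -0.642832, running G = -3.129812
t=4: π = [0.2401, 0.2977, 0.3000, 0.1622], E[r] = -0.8894, γ^t·E[r] = -0.583522, running G = -3.713334

G = -3.7133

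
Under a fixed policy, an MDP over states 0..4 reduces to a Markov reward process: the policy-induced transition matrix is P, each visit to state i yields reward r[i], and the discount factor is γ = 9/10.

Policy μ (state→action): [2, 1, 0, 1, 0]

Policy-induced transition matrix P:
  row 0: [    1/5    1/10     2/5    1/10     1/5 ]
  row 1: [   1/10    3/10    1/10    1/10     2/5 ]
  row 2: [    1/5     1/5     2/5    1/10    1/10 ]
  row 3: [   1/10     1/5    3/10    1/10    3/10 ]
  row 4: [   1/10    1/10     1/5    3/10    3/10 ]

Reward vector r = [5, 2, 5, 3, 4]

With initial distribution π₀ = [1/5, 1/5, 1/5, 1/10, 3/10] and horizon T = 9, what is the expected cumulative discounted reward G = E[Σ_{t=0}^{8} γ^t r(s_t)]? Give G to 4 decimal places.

t=0: π = [0.2000, 0.2000, 0.2000, 0.1000, 0.3000], E[r] = 3.9000, γ^t·E[r] = 3.900000, running G = 3.900000
t=1: π = [0.1400, 0.1700, 0.2700, 0.1600, 0.2600], E[r] = 3.9100, γ^t·E[r] = 3.519000, running G = 7.419000
t=2: π = [0.1410, 0.1770, 0.2810, 0.1520, 0.2490], E[r] = 3.9160, γ^t·E[r] = 3.171960, running G = 10.590960
t=3: π = [0.1422, 0.1787, 0.2819, 0.1498, 0.2474], E[r] = 3.9169, γ^t·E[r] = 2.855420, running G = 13.446380
t=4: π = [0.1424, 0.1789, 0.2819, 0.1495, 0.2473], E[r] = 3.9170, γ^t·E[r] = 2.569970, running G = 16.016350
t=5: π = [0.1424, 0.1789, 0.2819, 0.1495, 0.2473], E[r] = 3.9171, γ^t·E[r] = 2.312984, running G = 18.329334
t=6: π = [0.1424, 0.1789, 0.2819, 0.1495, 0.2473], E[r] = 3.9171, γ^t·E[r] = 2.081688, running G = 20.411022
t=7: π = [0.1424, 0.1789, 0.2819, 0.1495, 0.2473], E[r] = 3.9171, γ^t·E[r] = 1.873520, running G = 22.284542
t=8: π = [0.1424, 0.1789, 0.2819, 0.1495, 0.2473], E[r] = 3.9171, γ^t·E[r] = 1.686168, running G = 23.970709

G = 23.9707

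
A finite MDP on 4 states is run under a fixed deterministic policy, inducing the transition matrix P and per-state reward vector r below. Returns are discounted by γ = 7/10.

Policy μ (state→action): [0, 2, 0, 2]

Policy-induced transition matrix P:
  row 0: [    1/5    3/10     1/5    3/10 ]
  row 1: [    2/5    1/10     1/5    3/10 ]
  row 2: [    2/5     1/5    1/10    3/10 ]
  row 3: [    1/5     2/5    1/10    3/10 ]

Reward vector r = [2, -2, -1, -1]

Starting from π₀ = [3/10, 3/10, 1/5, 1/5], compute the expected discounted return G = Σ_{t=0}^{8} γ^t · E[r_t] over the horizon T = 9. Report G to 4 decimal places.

t=0: π = [0.3000, 0.3000, 0.2000, 0.2000], E[r] = -0.4000, γ^t·E[r] = -0.400000, running G = -0.400000
t=1: π = [0.3000, 0.2400, 0.1600, 0.3000], E[r] = -0.3400, γ^t·E[r] = -0.238000, running G = -0.638000
t=2: π = [0.2800, 0.2660, 0.1540, 0.3000], E[r] = -0.4260, γ^t·E[r] = -0.208740, running G = -0.846740
t=3: π = [0.2840, 0.2614, 0.1546, 0.3000], E[r] = -0.4094, γ^t·E[r] = -0.140424, running G = -0.987164
t=4: π = [0.2832, 0.2623, 0.1545, 0.3000], E[r] = -0.4127, γ^t·E[r] = -0.099080, running G = -1.086244
t=5: π = [0.2834, 0.2621, 0.1545, 0.3000], E[r] = -0.4120, γ^t·E[r] = -0.069247, running G = -1.155491
t=6: π = [0.2833, 0.2621, 0.1545, 0.3000], E[r] = -0.4121, γ^t·E[r] = -0.048488, running G = -1.203979
t=7: π = [0.2833, 0.2621, 0.1545, 0.3000], E[r] = -0.4121, γ^t·E[r] = -0.033940, running G = -1.237919
t=8: π = [0.2833, 0.2621, 0.1545, 0.3000], E[r] = -0.4121, γ^t·E[r] = -0.023758, running G = -1.261677

G = -1.2617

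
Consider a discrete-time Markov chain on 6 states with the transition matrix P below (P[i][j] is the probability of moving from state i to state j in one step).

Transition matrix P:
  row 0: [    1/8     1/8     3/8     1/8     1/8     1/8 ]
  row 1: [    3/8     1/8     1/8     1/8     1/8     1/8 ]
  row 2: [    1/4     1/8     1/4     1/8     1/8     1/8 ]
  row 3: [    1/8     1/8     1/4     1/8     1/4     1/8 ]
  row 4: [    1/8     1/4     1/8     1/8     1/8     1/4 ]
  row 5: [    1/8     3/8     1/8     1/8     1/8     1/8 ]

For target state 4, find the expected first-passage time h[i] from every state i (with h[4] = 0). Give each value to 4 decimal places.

h = [7.1111, 7.1111, 7.1111, 6.2222, 0.0000, 7.1111]

First-step conditioning: h[4] = 0; for i ≠ 4, h[i] = 1 + Σ_k P[i][k]·h[k].
  h[0] = 1 + 1/8·h[0] + 1/8·h[1] + 3/8·h[2] + 1/8·h[3] + 1/8·h[5]
  h[1] = 1 + 3/8·h[0] + 1/8·h[1] + 1/8·h[2] + 1/8·h[3] + 1/8·h[5]
  h[2] = 1 + 1/4·h[0] + 1/8·h[1] + 1/4·h[2] + 1/8·h[3] + 1/8·h[5]
  h[3] = 1 + 1/8·h[0] + 1/8·h[1] + 1/4·h[2] + 1/8·h[3] + 1/8·h[5]
  h[5] = 1 + 1/8·h[0] + 3/8·h[1] + 1/8·h[2] + 1/8·h[3] + 1/8·h[5]
Solving the 5×5 linear system over states ≠ 4 gives exactly h = [64/9, 64/9, 64/9, 56/9, 0, 64/9] (h[4] = 0 is the target).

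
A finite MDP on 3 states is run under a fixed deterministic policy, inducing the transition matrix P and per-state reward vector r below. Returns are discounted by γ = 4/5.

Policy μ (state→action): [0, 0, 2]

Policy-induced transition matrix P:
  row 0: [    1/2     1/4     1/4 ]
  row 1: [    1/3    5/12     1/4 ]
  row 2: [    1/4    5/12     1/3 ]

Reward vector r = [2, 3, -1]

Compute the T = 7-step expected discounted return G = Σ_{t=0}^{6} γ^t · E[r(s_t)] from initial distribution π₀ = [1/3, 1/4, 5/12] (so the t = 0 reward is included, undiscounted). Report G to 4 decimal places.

G = 5.5113

t=0: π = [0.3333, 0.2500, 0.4167], E[r] = 1.0000, γ^t·E[r] = 1.000000, running G = 1.000000
t=1: π = [0.3542, 0.3611, 0.2847], E[r] = 1.5069, γ^t·E[r] = 1.205556, running G = 2.205556
t=2: π = [0.3686, 0.3576, 0.2737], E[r] = 1.5365, γ^t·E[r] = 0.983333, running G = 3.188889
t=3: π = [0.3720, 0.3552, 0.2728], E[r] = 1.5368, γ^t·E[r] = 0.786840, running G = 3.975728
t=4: π = [0.3726, 0.3547, 0.2727], E[r] = 1.5365, γ^t·E[r] = 0.629338, running G = 4.605067
t=5: π = [0.3727, 0.3546, 0.2727], E[r] = 1.5364, γ^t·E[r] = 0.503442, running G = 5.108509
t=6: π = [0.3727, 0.3545, 0.2727], E[r] = 1.5364, γ^t·E[r] = 0.402749, running G = 5.511259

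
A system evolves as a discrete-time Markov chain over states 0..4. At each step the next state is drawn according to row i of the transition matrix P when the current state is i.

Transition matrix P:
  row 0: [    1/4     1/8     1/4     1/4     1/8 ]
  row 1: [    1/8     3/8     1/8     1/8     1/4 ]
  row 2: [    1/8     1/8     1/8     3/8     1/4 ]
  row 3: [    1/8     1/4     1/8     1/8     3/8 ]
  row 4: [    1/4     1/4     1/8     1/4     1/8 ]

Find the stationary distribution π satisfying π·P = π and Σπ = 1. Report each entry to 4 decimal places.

Balance equations π_j = Σ_i π_i·P[i][j]:
  π_0 = 1/4·π_0 + 1/8·π_1 + 1/8·π_2 + 1/8·π_3 + 1/4·π_4
  π_1 = 1/8·π_0 + 3/8·π_1 + 1/8·π_2 + 1/4·π_3 + 1/4·π_4
  π_2 = 1/4·π_0 + 1/8·π_1 + 1/8·π_2 + 1/8·π_3 + 1/8·π_4
  π_3 = 1/4·π_0 + 1/8·π_1 + 3/8·π_2 + 1/8·π_3 + 1/4·π_4
  normalize: π_0 + π_1 + π_2 + π_3 + π_4 = 1
Solving the linear system gives exactly π = [353/2015, 483/2015, 296/2015, 427/2015, 456/2015].

π = [0.1752, 0.2397, 0.1469, 0.2119, 0.2263]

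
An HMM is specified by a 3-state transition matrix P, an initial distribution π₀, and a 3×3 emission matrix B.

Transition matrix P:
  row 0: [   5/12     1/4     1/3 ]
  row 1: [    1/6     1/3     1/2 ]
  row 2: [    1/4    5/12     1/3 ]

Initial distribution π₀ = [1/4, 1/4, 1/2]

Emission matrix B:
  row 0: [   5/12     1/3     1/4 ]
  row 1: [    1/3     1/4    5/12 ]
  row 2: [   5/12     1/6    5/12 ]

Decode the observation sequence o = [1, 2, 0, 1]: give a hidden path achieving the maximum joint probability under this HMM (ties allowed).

path = [2, 1, 2, 1]

t=0: δ = [8.333e-02, 6.250e-02, 8.333e-02]  (obs o_0=1)
t=1: δ = [8.681e-03, 1.447e-02, 1.302e-02]  ψ = [0, 2, 1]  (obs o_1=2)
t=2: δ = [1.507e-03, 1.808e-03, 3.014e-03]  ψ = [0, 2, 1]  (obs o_2=0)
t=3: δ = [2.512e-04, 3.140e-04, 1.674e-04]  ψ = [2, 2, 2]  (obs o_3=1)
backtrack: best end state = 1; path = [2, 1, 2, 1]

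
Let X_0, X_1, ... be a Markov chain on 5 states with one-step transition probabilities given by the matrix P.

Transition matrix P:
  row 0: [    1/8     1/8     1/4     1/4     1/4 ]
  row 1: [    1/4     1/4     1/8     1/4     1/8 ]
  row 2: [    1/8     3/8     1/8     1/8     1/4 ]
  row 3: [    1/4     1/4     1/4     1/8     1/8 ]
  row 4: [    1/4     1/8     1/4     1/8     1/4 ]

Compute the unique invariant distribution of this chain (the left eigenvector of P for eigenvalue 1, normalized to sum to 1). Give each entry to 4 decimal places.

π = [0.2003, 0.2247, 0.1973, 0.1781, 0.1997]

Balance equations π_j = Σ_i π_i·P[i][j]:
  π_0 = 1/8·π_0 + 1/4·π_1 + 1/8·π_2 + 1/4·π_3 + 1/4·π_4
  π_1 = 1/8·π_0 + 1/4·π_1 + 3/8·π_2 + 1/4·π_3 + 1/8·π_4
  π_2 = 1/4·π_0 + 1/8·π_1 + 1/8·π_2 + 1/4·π_3 + 1/4·π_4
  π_3 = 1/4·π_0 + 1/4·π_1 + 1/8·π_2 + 1/8·π_3 + 1/8·π_4
  normalize: π_0 + π_1 + π_2 + π_3 + π_4 = 1
Solving the linear system gives exactly π = [921/4598, 1033/4598, 907/4598, 819/4598, 459/2299].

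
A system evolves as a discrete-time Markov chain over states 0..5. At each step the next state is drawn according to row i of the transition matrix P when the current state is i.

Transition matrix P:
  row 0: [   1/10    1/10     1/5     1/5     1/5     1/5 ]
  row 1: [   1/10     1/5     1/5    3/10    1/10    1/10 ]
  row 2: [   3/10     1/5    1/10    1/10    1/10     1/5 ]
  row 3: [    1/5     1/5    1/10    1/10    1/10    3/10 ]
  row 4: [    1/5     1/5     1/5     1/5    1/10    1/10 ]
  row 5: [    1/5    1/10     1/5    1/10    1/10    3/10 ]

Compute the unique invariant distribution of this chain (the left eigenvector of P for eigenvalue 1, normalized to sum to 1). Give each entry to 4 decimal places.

π = [0.1824, 0.1608, 0.1671, 0.1622, 0.1182, 0.2092]

Balance equations π_j = Σ_i π_i·P[i][j]:
  π_0 = 1/10·π_0 + 1/10·π_1 + 3/10·π_2 + 1/5·π_3 + 1/5·π_4 + 1/5·π_5
  π_1 = 1/10·π_0 + 1/5·π_1 + 1/5·π_2 + 1/5·π_3 + 1/5·π_4 + 1/10·π_5
  π_2 = 1/5·π_0 + 1/5·π_1 + 1/10·π_2 + 1/10·π_3 + 1/5·π_4 + 1/5·π_5
  π_3 = 1/5·π_0 + 3/10·π_1 + 1/10·π_2 + 1/10·π_3 + 1/5·π_4 + 1/10·π_5
  π_4 = 1/5·π_0 + 1/10·π_1 + 1/10·π_2 + 1/10·π_3 + 1/10·π_4 + 1/10·π_5
  normalize: π_0 + π_1 + π_2 + π_3 + π_4 + π_5 = 1
Solving the linear system gives exactly π = [19519/107021, 17213/107021, 17880/107021, 17362/107021, 12654/107021, 22393/107021].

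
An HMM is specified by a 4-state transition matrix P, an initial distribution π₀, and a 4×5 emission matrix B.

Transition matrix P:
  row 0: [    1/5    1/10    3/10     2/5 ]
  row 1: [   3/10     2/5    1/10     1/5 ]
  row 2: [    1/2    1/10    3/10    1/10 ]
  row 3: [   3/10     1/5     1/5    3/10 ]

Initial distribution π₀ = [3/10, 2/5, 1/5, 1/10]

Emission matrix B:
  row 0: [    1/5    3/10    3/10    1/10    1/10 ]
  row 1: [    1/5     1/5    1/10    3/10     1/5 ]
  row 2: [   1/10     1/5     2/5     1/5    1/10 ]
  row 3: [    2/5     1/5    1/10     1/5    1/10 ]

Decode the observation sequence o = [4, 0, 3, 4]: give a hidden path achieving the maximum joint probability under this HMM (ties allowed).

path = [1, 1, 1, 1]

t=0: δ = [3.000e-02, 8.000e-02, 2.000e-02, 1.000e-02]  (obs o_0=4)
t=1: δ = [4.800e-03, 6.400e-03, 9.000e-04, 6.400e-03]  ψ = [1, 1, 0, 1]  (obs o_1=0)
t=2: δ = [1.920e-04, 7.680e-04, 2.880e-04, 3.840e-04]  ψ = [1, 1, 0, 0]  (obs o_2=3)
t=3: δ = [2.304e-05, 6.144e-05, 8.640e-06, 1.536e-05]  ψ = [1, 1, 2, 1]  (obs o_3=4)
backtrack: best end state = 1; path = [1, 1, 1, 1]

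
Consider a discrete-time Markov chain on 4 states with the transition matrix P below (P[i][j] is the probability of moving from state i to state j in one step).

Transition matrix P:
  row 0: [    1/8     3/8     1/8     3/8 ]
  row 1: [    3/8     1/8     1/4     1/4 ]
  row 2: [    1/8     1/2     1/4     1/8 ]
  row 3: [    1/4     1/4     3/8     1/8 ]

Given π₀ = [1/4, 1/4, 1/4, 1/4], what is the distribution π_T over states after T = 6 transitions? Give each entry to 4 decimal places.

t=0: π = [0.2500, 0.2500, 0.2500, 0.2500]
t=1: π = [0.2188, 0.3125, 0.2500, 0.2188]
t=2: π = [0.2305, 0.3008, 0.2500, 0.2188]
t=3: π = [0.2275, 0.3037, 0.2485, 0.2202]
t=4: π = [0.2285, 0.3026, 0.2491, 0.2198]
t=5: π = [0.2281, 0.3030, 0.2489, 0.2199]
t=6: π = [0.2282, 0.3029, 0.2490, 0.2199]

π = [0.2282, 0.3029, 0.2490, 0.2199]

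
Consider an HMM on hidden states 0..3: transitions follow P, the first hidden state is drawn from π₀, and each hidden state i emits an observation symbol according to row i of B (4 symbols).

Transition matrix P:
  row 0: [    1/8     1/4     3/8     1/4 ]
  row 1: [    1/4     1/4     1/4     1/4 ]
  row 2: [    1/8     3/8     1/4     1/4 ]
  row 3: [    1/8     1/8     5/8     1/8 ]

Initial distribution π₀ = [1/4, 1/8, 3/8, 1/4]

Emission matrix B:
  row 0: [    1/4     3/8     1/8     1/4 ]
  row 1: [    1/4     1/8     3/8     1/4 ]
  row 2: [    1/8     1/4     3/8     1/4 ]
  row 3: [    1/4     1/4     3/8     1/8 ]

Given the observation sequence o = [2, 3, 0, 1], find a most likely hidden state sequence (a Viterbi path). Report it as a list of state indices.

t=0: δ = [3.125e-02, 4.688e-02, 1.406e-01, 9.375e-02]  (obs o_0=2)
t=1: δ = [4.395e-03, 1.318e-02, 1.465e-02, 4.395e-03]  ψ = [2, 2, 3, 2]  (obs o_1=3)
t=2: δ = [8.240e-04, 1.373e-03, 4.578e-04, 9.155e-04]  ψ = [1, 2, 2, 2]  (obs o_2=0)
t=3: δ = [1.287e-04, 4.292e-05, 1.431e-04, 8.583e-05]  ψ = [1, 1, 3, 1]  (obs o_3=1)
backtrack: best end state = 2; path = [3, 2, 3, 2]

path = [3, 2, 3, 2]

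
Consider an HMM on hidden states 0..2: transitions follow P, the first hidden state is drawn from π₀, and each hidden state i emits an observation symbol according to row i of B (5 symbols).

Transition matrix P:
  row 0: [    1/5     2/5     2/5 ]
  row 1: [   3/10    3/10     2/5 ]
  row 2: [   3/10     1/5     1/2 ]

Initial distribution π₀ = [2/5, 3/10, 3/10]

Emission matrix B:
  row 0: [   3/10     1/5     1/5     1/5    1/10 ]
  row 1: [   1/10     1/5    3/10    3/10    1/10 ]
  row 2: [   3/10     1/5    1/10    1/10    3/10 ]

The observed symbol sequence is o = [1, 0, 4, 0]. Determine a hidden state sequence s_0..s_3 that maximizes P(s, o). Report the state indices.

t=0: δ = [8.000e-02, 6.000e-02, 6.000e-02]  (obs o_0=1)
t=1: δ = [5.400e-03, 3.200e-03, 9.600e-03]  ψ = [1, 0, 0]  (obs o_1=0)
t=2: δ = [2.880e-04, 2.160e-04, 1.440e-03]  ψ = [2, 0, 2]  (obs o_2=4)
t=3: δ = [1.296e-04, 2.880e-05, 2.160e-04]  ψ = [2, 2, 2]  (obs o_3=0)
backtrack: best end state = 2; path = [0, 2, 2, 2]

path = [0, 2, 2, 2]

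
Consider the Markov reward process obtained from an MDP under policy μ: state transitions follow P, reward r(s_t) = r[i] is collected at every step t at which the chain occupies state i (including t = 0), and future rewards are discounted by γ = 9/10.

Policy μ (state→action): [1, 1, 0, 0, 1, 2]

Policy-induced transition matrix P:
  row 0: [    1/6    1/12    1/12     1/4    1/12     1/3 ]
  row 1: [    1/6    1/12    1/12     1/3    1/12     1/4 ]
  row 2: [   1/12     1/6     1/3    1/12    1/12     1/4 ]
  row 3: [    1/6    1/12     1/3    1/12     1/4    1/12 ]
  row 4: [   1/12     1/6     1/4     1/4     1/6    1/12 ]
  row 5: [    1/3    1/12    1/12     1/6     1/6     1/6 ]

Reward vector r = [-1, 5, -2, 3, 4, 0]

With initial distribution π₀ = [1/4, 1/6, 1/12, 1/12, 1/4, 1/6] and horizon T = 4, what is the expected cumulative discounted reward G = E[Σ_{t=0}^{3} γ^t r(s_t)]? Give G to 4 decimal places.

t=0: π = [0.2500, 0.1667, 0.0833, 0.0833, 0.2500, 0.1667], E[r] = 1.6667, γ^t·E[r] = 1.666667, running G = 1.666667
t=1: π = [0.1667, 0.1111, 0.1667, 0.2222, 0.1319, 0.2014], E[r] = 1.2500, γ^t·E[r] = 1.125000, running G = 2.791667
t=2: π = [0.1753, 0.1082, 0.2025, 0.1777, 0.1481, 0.1881], E[r] = 1.0862, γ^t·E[r] = 0.879844, running G = 3.671510
t=3: π = [0.1688, 0.1126, 0.2031, 0.1800, 0.1410, 0.1946], E[r] = 1.0916, γ^t·E[r] = 0.795797, running G = 4.467307

G = 4.4673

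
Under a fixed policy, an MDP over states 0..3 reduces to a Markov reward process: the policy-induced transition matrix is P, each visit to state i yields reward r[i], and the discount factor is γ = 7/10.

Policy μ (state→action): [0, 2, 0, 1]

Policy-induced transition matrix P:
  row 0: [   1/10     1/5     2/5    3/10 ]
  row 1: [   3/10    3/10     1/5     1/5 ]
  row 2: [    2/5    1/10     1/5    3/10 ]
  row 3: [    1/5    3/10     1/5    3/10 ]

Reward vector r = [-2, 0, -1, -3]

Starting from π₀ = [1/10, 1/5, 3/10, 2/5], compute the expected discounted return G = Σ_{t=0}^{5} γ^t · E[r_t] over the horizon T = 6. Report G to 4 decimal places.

t=0: π = [0.1000, 0.2000, 0.3000, 0.4000], E[r] = -1.7000, γ^t·E[r] = -1.700000, running G = -1.700000
t=1: π = [0.2700, 0.2300, 0.2200, 0.2800], E[r] = -1.6000, γ^t·E[r] = -1.120000, running G = -2.820000
t=2: π = [0.2400, 0.2290, 0.2540, 0.2770], E[r] = -1.5650, γ^t·E[r] = -0.766850, running G = -3.586850
t=3: π = [0.2497, 0.2252, 0.2480, 0.2771], E[r] = -1.5787, γ^t·E[r] = -0.541494, running G = -4.128344
t=4: π = [0.2472, 0.2254, 0.2499, 0.2775], E[r] = -1.5767, γ^t·E[r] = -0.378561, running G = -4.506905
t=5: π = [0.2478, 0.2253, 0.2494, 0.2775], E[r] = -1.5774, γ^t·E[r] = -0.265119, running G = -4.772024

G = -4.7720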